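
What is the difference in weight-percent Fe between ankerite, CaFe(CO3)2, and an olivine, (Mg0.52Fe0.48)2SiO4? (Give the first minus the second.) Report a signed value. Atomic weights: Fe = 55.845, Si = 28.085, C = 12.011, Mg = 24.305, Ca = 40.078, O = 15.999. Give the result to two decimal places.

-5.50 percentage points

First mineral: 55.845 g Fe in 215.939 g formula = 25.86 wt% Fe.
Second mineral: 53.611 g Fe in 170.969 g formula = 31.36 wt% Fe.
25.86% − 31.36% gives a difference of -5.50 percentage points.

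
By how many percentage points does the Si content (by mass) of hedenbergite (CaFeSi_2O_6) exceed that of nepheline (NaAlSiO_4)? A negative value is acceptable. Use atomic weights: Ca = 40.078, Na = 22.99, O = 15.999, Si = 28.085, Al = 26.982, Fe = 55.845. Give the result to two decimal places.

First mineral: 56.170 g Si in 248.087 g formula = 22.64 wt% Si.
Second mineral: 28.085 g Si in 142.053 g formula = 19.77 wt% Si.
22.64% − 19.77% gives a difference of 2.87 percentage points.

2.87 percentage points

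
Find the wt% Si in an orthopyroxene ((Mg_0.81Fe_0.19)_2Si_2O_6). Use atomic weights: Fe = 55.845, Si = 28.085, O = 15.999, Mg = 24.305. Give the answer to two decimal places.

26.40 weight percent

Molar mass of (Mg_0.81Fe_0.19)_2Si_2O_6: 1.62·24.305 + 0.38·55.845 + 2·28.085 + 6·15.999 = 212.759 g/mol.
Mass of Si per formula unit: 2 × 28.085 = 56.170 g.
Weight fraction Si = 56.170 / 212.759 = 0.2640.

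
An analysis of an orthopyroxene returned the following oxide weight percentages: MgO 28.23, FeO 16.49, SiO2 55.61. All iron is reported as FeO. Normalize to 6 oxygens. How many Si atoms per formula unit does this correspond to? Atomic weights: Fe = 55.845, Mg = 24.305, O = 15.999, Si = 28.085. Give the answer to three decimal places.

1.997 Si apfu

MgO (M=40.304): mol = 0.70043; Mg = 0.70043, O = 0.70043.
FeO (M=71.844): mol = 0.22953; Fe = 0.22953, O = 0.22953.
SiO2 (M=60.083): mol = 0.92555; Si = 0.92555, O = 1.85110.
ΣO = 2.78106; factor = 6/ΣO = 2.15745.
Si apfu = 0.92555 × 2.15745 = 1.997.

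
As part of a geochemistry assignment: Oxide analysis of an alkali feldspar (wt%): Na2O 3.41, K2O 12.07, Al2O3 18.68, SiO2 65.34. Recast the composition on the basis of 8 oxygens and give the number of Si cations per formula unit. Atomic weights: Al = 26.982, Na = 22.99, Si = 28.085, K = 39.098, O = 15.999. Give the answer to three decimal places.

Na2O: 3.41/61.979 = 0.05502 mol → 0.11004 mol Na, 0.05502 mol O.
K2O: 12.07/94.195 = 0.12814 mol → 0.25628 mol K, 0.12814 mol O.
Al2O3: 18.68/101.961 = 0.18321 mol → 0.36642 mol Al, 0.54963 mol O.
SiO2: 65.34/60.083 = 1.08750 mol → 1.08750 mol Si, 2.17500 mol O.
Total oxygen = 2.90779 mol. Normalization factor = 8/2.90779 = 2.75123.
Si per 8 O = 1.08750 × 2.75123 = 2.992.

2.992 Si apfu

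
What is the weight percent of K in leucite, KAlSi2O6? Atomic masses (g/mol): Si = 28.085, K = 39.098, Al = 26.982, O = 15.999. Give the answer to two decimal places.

Formula mass = 1*39.098 + 1*26.982 + 2*28.085 + 6*15.999 = 218.244 g/mol, of which 39.098 g is K.
So K makes up 39.098/218.244 = 0.1791 of the mass, i.e. 17.91%.

17.91 mass %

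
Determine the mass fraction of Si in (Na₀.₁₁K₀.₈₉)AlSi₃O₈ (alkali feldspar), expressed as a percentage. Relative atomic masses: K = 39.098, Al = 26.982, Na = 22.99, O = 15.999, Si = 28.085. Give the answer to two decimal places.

Formula mass = 0.11×22.99 + 0.89×39.098 + 1×26.982 + 3×28.085 + 8×15.999 = 276.555 g/mol, of which 84.255 g is Si.
So Si makes up 84.255/276.555 = 0.3047 of the mass, i.e. 30.47%.

30.47 wt%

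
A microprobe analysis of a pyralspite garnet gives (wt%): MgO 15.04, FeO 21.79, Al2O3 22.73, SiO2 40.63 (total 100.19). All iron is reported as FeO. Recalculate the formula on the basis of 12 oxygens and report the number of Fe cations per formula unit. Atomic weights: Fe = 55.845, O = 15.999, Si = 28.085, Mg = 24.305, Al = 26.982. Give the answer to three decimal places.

1.349 Fe apfu

15.04 wt% MgO ÷ 40.304 g/mol = 0.37316 mol, giving 0.37316 Mg and 0.37316 O.
21.79 wt% FeO ÷ 71.844 g/mol = 0.30330 mol, giving 0.30330 Fe and 0.30330 O.
22.73 wt% Al2O3 ÷ 101.961 g/mol = 0.22293 mol, giving 0.44586 Al and 0.66879 O.
40.63 wt% SiO2 ÷ 60.083 g/mol = 0.67623 mol, giving 0.67623 Si and 1.35246 O.
Oxygen sums to 2.69771; scaling by 12/2.69771 = 4.44822 puts the formula on 12 O.
Fe: 0.30330 × 4.44822 = 1.349 atoms per formula unit.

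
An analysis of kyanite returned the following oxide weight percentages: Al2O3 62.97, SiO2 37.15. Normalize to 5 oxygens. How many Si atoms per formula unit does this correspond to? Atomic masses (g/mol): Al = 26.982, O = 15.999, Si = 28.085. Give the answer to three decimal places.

1.001 Si apfu

Al2O3 (M=101.961): mol = 0.61759; Al = 1.23518, O = 1.85277.
SiO2 (M=60.083): mol = 0.61831; Si = 0.61831, O = 1.23662.
ΣO = 3.08939; factor = 5/ΣO = 1.61844.
Si apfu = 0.61831 × 1.61844 = 1.001.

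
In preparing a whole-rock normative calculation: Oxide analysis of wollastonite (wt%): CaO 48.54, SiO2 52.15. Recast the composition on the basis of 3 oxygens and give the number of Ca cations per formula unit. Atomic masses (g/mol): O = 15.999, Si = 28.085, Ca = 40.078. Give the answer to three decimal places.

0.998 Ca apfu

CaO: 48.54/56.077 = 0.86560 mol → 0.86560 mol Ca, 0.86560 mol O.
SiO2: 52.15/60.083 = 0.86797 mol → 0.86797 mol Si, 1.73594 mol O.
Total oxygen = 2.60154 mol. Normalization factor = 3/2.60154 = 1.15316.
Ca per 3 O = 0.86560 × 1.15316 = 0.998.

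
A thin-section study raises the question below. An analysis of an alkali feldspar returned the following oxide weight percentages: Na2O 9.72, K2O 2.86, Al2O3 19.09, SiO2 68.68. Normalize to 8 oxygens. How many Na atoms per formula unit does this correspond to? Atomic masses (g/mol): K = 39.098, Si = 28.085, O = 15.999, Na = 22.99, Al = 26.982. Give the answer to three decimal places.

0.827 Na apfu

Na2O: 9.72/61.979 = 0.15683 mol → 0.31366 mol Na, 0.15683 mol O.
K2O: 2.86/94.195 = 0.03036 mol → 0.06072 mol K, 0.03036 mol O.
Al2O3: 19.09/101.961 = 0.18723 mol → 0.37446 mol Al, 0.56169 mol O.
SiO2: 68.68/60.083 = 1.14309 mol → 1.14309 mol Si, 2.28618 mol O.
Total oxygen = 3.03506 mol. Normalization factor = 8/3.03506 = 2.63586.
Na per 8 O = 0.31366 × 2.63586 = 0.827.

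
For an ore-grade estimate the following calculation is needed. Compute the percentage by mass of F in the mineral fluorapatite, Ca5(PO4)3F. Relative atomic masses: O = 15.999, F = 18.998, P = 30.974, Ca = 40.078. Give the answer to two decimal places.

3.77 weight percent

Formula mass = 5·40.078 + 3·30.974 + 12·15.999 + 1·18.998 = 504.298 g/mol, of which 18.998 g is F.
So F makes up 18.998/504.298 = 0.0377 of the mass, i.e. 3.77%.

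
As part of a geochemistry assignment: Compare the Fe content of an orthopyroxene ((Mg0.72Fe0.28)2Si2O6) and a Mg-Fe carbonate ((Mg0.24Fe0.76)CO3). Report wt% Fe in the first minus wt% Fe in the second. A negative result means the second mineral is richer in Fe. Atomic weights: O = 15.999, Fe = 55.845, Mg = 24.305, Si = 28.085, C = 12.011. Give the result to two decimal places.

Fe in (Mg0.72Fe0.28)2Si2O6: molar mass 218.436 g/mol; 0.56×55.845 = 31.273 g → 14.32 wt%.
Fe in (Mg0.24Fe0.76)CO3: molar mass 108.283 g/mol; 0.76×55.845 = 42.442 g → 39.20 wt%.
Difference = 14.32 − 39.20 = -24.88 percentage points.

-24.88 percentage points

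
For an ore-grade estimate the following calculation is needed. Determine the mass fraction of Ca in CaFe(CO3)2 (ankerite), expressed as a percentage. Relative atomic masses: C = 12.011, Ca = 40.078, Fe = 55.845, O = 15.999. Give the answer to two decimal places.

Molar mass of CaFe(CO3)2: 1*40.078 + 1*55.845 + 2*12.011 + 6*15.999 = 215.939 g/mol.
Mass of Ca per formula unit: 1 × 40.078 = 40.078 g.
Weight fraction Ca = 40.078 / 215.939 = 0.1856.

18.56 weight percent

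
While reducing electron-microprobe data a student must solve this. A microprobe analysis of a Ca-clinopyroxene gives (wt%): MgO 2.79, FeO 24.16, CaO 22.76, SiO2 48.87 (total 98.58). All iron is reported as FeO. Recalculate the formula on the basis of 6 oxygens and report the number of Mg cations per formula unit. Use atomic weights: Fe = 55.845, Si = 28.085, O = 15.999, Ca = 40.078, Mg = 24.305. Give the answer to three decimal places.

2.79 wt% MgO ÷ 40.304 g/mol = 0.06922 mol, giving 0.06922 Mg and 0.06922 O.
24.16 wt% FeO ÷ 71.844 g/mol = 0.33628 mol, giving 0.33628 Fe and 0.33628 O.
22.76 wt% CaO ÷ 56.077 g/mol = 0.40587 mol, giving 0.40587 Ca and 0.40587 O.
48.87 wt% SiO2 ÷ 60.083 g/mol = 0.81337 mol, giving 0.81337 Si and 1.62674 O.
Oxygen sums to 2.43811; scaling by 6/2.43811 = 2.46092 puts the formula on 6 O.
Mg: 0.06922 × 2.46092 = 0.170 atoms per formula unit.

0.170 Mg apfu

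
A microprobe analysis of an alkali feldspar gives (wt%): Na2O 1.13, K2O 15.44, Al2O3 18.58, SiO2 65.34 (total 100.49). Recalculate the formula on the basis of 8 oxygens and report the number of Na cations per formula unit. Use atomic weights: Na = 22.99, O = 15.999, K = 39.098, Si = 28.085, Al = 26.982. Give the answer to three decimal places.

1.13 wt% Na2O ÷ 61.979 g/mol = 0.01823 mol, giving 0.03646 Na and 0.01823 O.
15.44 wt% K2O ÷ 94.195 g/mol = 0.16392 mol, giving 0.32784 K and 0.16392 O.
18.58 wt% Al2O3 ÷ 101.961 g/mol = 0.18223 mol, giving 0.36446 Al and 0.54669 O.
65.34 wt% SiO2 ÷ 60.083 g/mol = 1.08750 mol, giving 1.08750 Si and 2.17500 O.
Oxygen sums to 2.90384; scaling by 8/2.90384 = 2.75497 puts the formula on 8 O.
Na: 0.03646 × 2.75497 = 0.100 atoms per formula unit.

0.100 Na apfu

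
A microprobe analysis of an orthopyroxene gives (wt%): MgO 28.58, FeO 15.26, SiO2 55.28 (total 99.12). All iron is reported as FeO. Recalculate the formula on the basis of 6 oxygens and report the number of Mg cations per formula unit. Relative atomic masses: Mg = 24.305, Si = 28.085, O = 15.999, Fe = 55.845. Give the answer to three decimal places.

1.541 Mg apfu

MgO (M=40.304): mol = 0.70911; Mg = 0.70911, O = 0.70911.
FeO (M=71.844): mol = 0.21240; Fe = 0.21240, O = 0.21240.
SiO2 (M=60.083): mol = 0.92006; Si = 0.92006, O = 1.84012.
ΣO = 2.76163; factor = 6/ΣO = 2.17263.
Mg apfu = 0.70911 × 2.17263 = 1.541.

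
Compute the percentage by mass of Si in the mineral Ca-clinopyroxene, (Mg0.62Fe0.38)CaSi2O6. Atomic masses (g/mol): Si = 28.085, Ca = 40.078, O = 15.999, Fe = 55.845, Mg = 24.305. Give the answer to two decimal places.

24.58 weight percent

M((Mg0.62Fe0.38)CaSi2O6) = 228.532 g/mol.
Si contributes 2 × 28.085 = 56.170 g per mole.
56.170/228.532 = 0.2458 → 24.58%.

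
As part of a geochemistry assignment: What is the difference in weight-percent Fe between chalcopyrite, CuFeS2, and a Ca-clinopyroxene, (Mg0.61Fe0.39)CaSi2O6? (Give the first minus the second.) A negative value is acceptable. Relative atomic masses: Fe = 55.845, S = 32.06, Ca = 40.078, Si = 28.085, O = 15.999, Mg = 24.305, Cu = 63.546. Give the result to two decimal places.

20.91 percentage points

Fe in CuFeS2: molar mass 183.511 g/mol; 1×55.845 = 55.845 g → 30.43 wt%.
Fe in (Mg0.61Fe0.39)CaSi2O6: molar mass 228.848 g/mol; 0.39×55.845 = 21.780 g → 9.52 wt%.
Difference = 30.43 − 9.52 = 20.91 percentage points.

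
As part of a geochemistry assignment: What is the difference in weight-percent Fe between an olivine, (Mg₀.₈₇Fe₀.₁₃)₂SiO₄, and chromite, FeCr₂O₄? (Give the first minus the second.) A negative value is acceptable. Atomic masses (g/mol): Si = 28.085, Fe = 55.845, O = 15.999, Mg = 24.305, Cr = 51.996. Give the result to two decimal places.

First mineral: 14.520 g Fe in 148.891 g formula = 9.75 wt% Fe.
Second mineral: 55.845 g Fe in 223.833 g formula = 24.95 wt% Fe.
9.75% − 24.95% gives a difference of -15.20 percentage points.

-15.20 percentage points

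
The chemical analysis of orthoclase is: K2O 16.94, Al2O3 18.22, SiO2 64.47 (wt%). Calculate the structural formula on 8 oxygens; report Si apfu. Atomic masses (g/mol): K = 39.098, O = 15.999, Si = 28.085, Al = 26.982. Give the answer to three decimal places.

2.999 Si apfu

K2O: 16.94/94.195 = 0.17984 mol → 0.35968 mol K, 0.17984 mol O.
Al2O3: 18.22/101.961 = 0.17870 mol → 0.35740 mol Al, 0.53610 mol O.
SiO2: 64.47/60.083 = 1.07302 mol → 1.07302 mol Si, 2.14604 mol O.
Total oxygen = 2.86198 mol. Normalization factor = 8/2.86198 = 2.79527.
Si per 8 O = 1.07302 × 2.79527 = 2.999.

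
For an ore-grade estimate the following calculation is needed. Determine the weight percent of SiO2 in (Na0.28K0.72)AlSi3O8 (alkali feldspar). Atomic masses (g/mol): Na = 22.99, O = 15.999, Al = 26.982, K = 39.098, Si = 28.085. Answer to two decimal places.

Formula mass = 273.817 g/mol.
3 Si → 3.0000 mol SiO2 per formula unit; M(SiO2) = 60.083, so SiO2 mass = 180.249 g.
180.249/273.817 × 100 = 65.83 wt%.

65.83 wt%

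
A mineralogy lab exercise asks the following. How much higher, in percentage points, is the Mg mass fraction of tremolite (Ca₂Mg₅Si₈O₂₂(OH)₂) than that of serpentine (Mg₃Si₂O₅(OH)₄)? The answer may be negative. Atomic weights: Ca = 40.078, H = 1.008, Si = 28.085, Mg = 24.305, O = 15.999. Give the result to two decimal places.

-11.35 percentage points

Mg in Ca₂Mg₅Si₈O₂₂(OH)₂: molar mass 812.353 g/mol; 5×24.305 = 121.525 g → 14.96 wt%.
Mg in Mg₃Si₂O₅(OH)₄: molar mass 277.108 g/mol; 3×24.305 = 72.915 g → 26.31 wt%.
Difference = 14.96 − 26.31 = -11.35 percentage points.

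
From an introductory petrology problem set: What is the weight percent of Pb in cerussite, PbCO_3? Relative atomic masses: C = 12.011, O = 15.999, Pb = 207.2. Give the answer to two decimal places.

Molar mass of PbCO_3: 1×207.2 + 1×12.011 + 3×15.999 = 267.208 g/mol.
Mass of Pb per formula unit: 1 × 207.2 = 207.200 g.
Weight fraction Pb = 207.200 / 267.208 = 0.7754.

77.54 weight percent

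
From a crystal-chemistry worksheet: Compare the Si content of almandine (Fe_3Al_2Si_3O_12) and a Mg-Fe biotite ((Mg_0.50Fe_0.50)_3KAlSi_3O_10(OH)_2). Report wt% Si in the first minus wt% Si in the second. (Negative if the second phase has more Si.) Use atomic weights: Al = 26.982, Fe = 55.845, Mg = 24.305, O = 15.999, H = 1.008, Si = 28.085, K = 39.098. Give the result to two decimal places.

-1.21 percentage points

First mineral: 84.255 g Si in 497.742 g formula = 16.93 wt% Si.
Second mineral: 84.255 g Si in 464.564 g formula = 18.14 wt% Si.
16.93% − 18.14% gives a difference of -1.21 percentage points.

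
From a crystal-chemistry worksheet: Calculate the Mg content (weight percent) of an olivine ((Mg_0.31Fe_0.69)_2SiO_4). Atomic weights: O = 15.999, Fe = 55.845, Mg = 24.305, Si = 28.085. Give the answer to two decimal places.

M((Mg_0.31Fe_0.69)_2SiO_4) = 184.216 g/mol.
Mg contributes 0.62 × 24.305 = 15.069 g per mole.
15.069/184.216 = 0.0818 → 8.18%.

8.18 weight percent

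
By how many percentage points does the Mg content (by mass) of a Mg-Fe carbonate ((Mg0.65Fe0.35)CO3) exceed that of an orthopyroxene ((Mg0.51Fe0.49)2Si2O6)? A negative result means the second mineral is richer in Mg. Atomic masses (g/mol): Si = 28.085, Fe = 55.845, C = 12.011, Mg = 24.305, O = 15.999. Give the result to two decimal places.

5.87 percentage points

First mineral: 15.798 g Mg in 95.352 g formula = 16.57 wt% Mg.
Second mineral: 24.791 g Mg in 231.683 g formula = 10.70 wt% Mg.
16.57% − 10.70% gives a difference of 5.87 percentage points.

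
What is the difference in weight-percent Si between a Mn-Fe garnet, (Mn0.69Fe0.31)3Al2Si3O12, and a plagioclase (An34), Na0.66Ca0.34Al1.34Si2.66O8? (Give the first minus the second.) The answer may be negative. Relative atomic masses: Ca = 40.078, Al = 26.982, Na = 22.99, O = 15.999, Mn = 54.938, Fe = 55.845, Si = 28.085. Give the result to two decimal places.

First mineral: 84.255 g Si in 495.865 g formula = 16.99 wt% Si.
Second mineral: 74.706 g Si in 267.654 g formula = 27.91 wt% Si.
16.99% − 27.91% gives a difference of -10.92 percentage points.

-10.92 percentage points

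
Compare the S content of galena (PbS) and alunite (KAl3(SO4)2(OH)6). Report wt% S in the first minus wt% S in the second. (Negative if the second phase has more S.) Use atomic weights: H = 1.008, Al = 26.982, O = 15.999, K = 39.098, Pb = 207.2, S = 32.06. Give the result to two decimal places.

-2.08 percentage points

S in PbS: molar mass 239.260 g/mol; 1×32.06 = 32.060 g → 13.40 wt%.
S in KAl3(SO4)2(OH)6: molar mass 414.198 g/mol; 2×32.06 = 64.120 g → 15.48 wt%.
Difference = 13.40 − 15.48 = -2.08 percentage points.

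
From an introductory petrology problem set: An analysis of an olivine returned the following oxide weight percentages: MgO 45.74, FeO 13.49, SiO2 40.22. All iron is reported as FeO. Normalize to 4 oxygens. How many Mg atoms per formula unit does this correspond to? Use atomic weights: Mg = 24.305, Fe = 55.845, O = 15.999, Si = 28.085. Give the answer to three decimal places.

MgO: 45.74/40.304 = 1.13487 mol → 1.13487 mol Mg, 1.13487 mol O.
FeO: 13.49/71.844 = 0.18777 mol → 0.18777 mol Fe, 0.18777 mol O.
SiO2: 40.22/60.083 = 0.66941 mol → 0.66941 mol Si, 1.33882 mol O.
Total oxygen = 2.66146 mol. Normalization factor = 4/2.66146 = 1.50293.
Mg per 4 O = 1.13487 × 1.50293 = 1.706.

1.706 Mg apfu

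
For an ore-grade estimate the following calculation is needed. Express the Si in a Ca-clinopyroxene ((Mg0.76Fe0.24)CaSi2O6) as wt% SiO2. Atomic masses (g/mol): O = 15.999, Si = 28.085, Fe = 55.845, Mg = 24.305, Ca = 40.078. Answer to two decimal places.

Molar mass of (Mg0.76Fe0.24)CaSi2O6 = 0.76·24.305 + 0.24·55.845 + 1·40.078 + 2·28.085 + 6·15.999 = 224.117 g/mol.
Each formula unit contains 2 Si, equivalent to 2/1 = 2.0000 mol SiO2.
M(SiO2) = 1×28.085 + 2×15.999 = 60.083 g/mol.
Mass of SiO2 per formula unit = 2.0000 × 60.083 = 120.166 g.
SiO2 wt% = 120.166 / 224.117 × 100 = 53.62%.

53.62 wt%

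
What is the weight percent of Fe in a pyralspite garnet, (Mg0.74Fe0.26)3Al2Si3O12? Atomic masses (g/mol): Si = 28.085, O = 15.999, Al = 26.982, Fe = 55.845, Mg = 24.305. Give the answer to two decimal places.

Molar mass of (Mg0.74Fe0.26)3Al2Si3O12: 2.22*24.305 + 0.78*55.845 + 2*26.982 + 3*28.085 + 12*15.999 = 427.723 g/mol.
Mass of Fe per formula unit: 0.78 × 55.845 = 43.559 g.
Weight fraction Fe = 43.559 / 427.723 = 0.1018.

10.18 weight percent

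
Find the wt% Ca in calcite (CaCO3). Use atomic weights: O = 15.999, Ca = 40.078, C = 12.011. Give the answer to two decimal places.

40.04 weight percent

Molar mass of CaCO3: 1×40.078 + 1×12.011 + 3×15.999 = 100.086 g/mol.
Mass of Ca per formula unit: 1 × 40.078 = 40.078 g.
Weight fraction Ca = 40.078 / 100.086 = 0.4004.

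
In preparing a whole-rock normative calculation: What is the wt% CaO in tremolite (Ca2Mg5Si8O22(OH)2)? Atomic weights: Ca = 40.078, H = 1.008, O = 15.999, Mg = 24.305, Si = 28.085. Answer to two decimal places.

13.81 wt%

Molar mass of Ca2Mg5Si8O22(OH)2 = 2×40.078 + 5×24.305 + 8×28.085 + 24×15.999 + 2×1.008 = 812.353 g/mol.
Each formula unit contains 2 Ca, equivalent to 2/1 = 2.0000 mol CaO.
M(CaO) = 1×40.078 + 1×15.999 = 56.077 g/mol.
Mass of CaO per formula unit = 2.0000 × 56.077 = 112.154 g.
CaO wt% = 112.154 / 812.353 × 100 = 13.81%.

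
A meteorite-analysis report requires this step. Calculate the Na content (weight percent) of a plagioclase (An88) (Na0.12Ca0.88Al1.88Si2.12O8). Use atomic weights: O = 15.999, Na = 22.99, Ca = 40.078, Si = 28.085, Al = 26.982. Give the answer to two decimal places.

1.00 weight percent

Molar mass of Na0.12Ca0.88Al1.88Si2.12O8: 0.12*22.99 + 0.88*40.078 + 1.88*26.982 + 2.12*28.085 + 8*15.999 = 276.286 g/mol.
Mass of Na per formula unit: 0.12 × 22.99 = 2.759 g.
Weight fraction Na = 2.759 / 276.286 = 0.0100.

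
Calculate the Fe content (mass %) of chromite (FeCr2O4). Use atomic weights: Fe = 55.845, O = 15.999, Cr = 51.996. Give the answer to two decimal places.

24.95 mass %

Formula mass = 1·55.845 + 2·51.996 + 4·15.999 = 223.833 g/mol, of which 55.845 g is Fe.
So Fe makes up 55.845/223.833 = 0.2495 of the mass, i.e. 24.95%.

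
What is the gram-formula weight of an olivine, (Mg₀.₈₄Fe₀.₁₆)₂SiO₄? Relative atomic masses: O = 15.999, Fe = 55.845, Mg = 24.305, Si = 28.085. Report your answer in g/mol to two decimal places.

M = 1.68*24.305 + 0.32*55.845 + 1*28.085 + 4*15.999

150.78 g/mol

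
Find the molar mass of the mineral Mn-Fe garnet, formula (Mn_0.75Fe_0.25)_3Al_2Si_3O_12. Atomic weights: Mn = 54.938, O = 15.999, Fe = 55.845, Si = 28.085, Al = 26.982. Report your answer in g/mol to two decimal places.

495.70 g/mol

The formula mass is the sum 2.25·54.938 + 0.75·55.845 + 2·26.982 + 3·28.085 + 12·15.999.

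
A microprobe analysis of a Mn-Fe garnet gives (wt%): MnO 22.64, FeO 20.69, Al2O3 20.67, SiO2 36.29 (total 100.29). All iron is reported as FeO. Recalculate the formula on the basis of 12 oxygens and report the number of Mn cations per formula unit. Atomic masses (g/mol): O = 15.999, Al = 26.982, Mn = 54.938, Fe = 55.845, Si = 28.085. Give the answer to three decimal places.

1.580 Mn apfu

MnO (M=70.937): mol = 0.31916; Mn = 0.31916, O = 0.31916.
FeO (M=71.844): mol = 0.28799; Fe = 0.28799, O = 0.28799.
Al2O3 (M=101.961): mol = 0.20272; Al = 0.40544, O = 0.60816.
SiO2 (M=60.083): mol = 0.60400; Si = 0.60400, O = 1.20800.
ΣO = 2.42331; factor = 12/ΣO = 4.95190.
Mn apfu = 0.31916 × 4.95190 = 1.580.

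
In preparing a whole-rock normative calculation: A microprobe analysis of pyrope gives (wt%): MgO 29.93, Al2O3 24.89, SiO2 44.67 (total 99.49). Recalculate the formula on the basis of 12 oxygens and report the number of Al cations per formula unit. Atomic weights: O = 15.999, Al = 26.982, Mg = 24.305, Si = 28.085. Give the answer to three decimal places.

1.978 Al apfu

MgO (M=40.304): mol = 0.74261; Mg = 0.74261, O = 0.74261.
Al2O3 (M=101.961): mol = 0.24411; Al = 0.48822, O = 0.73233.
SiO2 (M=60.083): mol = 0.74347; Si = 0.74347, O = 1.48694.
ΣO = 2.96188; factor = 12/ΣO = 4.05148.
Al apfu = 0.48822 × 4.05148 = 1.978.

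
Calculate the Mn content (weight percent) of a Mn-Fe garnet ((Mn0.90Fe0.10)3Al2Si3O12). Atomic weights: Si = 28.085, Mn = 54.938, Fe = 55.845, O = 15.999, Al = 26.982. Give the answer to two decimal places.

Molar mass of (Mn0.90Fe0.10)3Al2Si3O12: 2.70·54.938 + 0.30·55.845 + 2·26.982 + 3·28.085 + 12·15.999 = 495.293 g/mol.
Mass of Mn per formula unit: 2.70 × 54.938 = 148.333 g.
Weight fraction Mn = 148.333 / 495.293 = 0.2995.

29.95 weight percent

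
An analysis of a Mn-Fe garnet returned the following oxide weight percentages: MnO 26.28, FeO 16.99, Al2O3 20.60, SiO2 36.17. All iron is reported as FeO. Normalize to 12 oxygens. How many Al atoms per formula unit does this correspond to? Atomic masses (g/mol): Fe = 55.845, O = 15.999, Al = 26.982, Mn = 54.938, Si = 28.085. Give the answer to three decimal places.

MnO (M=70.937): mol = 0.37047; Mn = 0.37047, O = 0.37047.
FeO (M=71.844): mol = 0.23648; Fe = 0.23648, O = 0.23648.
Al2O3 (M=101.961): mol = 0.20204; Al = 0.40408, O = 0.60612.
SiO2 (M=60.083): mol = 0.60200; Si = 0.60200, O = 1.20400.
ΣO = 2.41707; factor = 12/ΣO = 4.96469.
Al apfu = 0.40408 × 4.96469 = 2.006.

2.006 Al apfu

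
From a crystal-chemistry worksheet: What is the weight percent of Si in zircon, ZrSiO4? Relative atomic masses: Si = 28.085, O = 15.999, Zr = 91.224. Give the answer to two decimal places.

15.32 wt%

Formula mass = 1·91.224 + 1·28.085 + 4·15.999 = 183.305 g/mol, of which 28.085 g is Si.
So Si makes up 28.085/183.305 = 0.1532 of the mass, i.e. 15.32%.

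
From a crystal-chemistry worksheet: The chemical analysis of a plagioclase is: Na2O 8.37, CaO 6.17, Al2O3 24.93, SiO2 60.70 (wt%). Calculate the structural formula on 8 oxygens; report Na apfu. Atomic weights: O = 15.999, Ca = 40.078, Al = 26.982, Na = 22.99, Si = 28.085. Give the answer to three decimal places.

Na2O (M=61.979): mol = 0.13505; Na = 0.27010, O = 0.13505.
CaO (M=56.077): mol = 0.11003; Ca = 0.11003, O = 0.11003.
Al2O3 (M=101.961): mol = 0.24451; Al = 0.48902, O = 0.73353.
SiO2 (M=60.083): mol = 1.01027; Si = 1.01027, O = 2.02054.
ΣO = 2.99915; factor = 8/ΣO = 2.66742.
Na apfu = 0.27010 × 2.66742 = 0.720.

0.720 Na apfu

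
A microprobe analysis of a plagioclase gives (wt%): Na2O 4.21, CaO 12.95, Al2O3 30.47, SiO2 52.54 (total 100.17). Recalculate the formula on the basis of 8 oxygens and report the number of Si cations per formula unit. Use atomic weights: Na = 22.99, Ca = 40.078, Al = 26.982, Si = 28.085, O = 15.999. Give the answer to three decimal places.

2.376 Si apfu

Na2O (M=61.979): mol = 0.06793; Na = 0.13586, O = 0.06793.
CaO (M=56.077): mol = 0.23093; Ca = 0.23093, O = 0.23093.
Al2O3 (M=101.961): mol = 0.29884; Al = 0.59768, O = 0.89652.
SiO2 (M=60.083): mol = 0.87446; Si = 0.87446, O = 1.74892.
ΣO = 2.94430; factor = 8/ΣO = 2.71711.
Si apfu = 0.87446 × 2.71711 = 2.376.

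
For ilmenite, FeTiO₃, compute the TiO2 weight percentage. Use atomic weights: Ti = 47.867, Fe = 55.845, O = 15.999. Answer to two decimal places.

Molar mass of FeTiO₃ = 1×55.845 + 1×47.867 + 3×15.999 = 151.709 g/mol.
Each formula unit contains 1 Ti, equivalent to 1/1 = 1.0000 mol TiO2.
M(TiO2) = 1×47.867 + 2×15.999 = 79.865 g/mol.
Mass of TiO2 per formula unit = 1.0000 × 79.865 = 79.865 g.
TiO2 wt% = 79.865 / 151.709 × 100 = 52.64%.

52.64 wt%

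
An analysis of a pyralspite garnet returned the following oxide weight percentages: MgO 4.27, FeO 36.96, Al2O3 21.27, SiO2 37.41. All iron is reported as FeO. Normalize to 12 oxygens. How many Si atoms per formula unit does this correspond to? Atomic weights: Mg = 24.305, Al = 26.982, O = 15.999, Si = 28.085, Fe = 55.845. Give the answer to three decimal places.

2.999 Si apfu

MgO (M=40.304): mol = 0.10594; Mg = 0.10594, O = 0.10594.
FeO (M=71.844): mol = 0.51445; Fe = 0.51445, O = 0.51445.
Al2O3 (M=101.961): mol = 0.20861; Al = 0.41722, O = 0.62583.
SiO2 (M=60.083): mol = 0.62264; Si = 0.62264, O = 1.24528.
ΣO = 2.49150; factor = 12/ΣO = 4.81638.
Si apfu = 0.62264 × 4.81638 = 2.999.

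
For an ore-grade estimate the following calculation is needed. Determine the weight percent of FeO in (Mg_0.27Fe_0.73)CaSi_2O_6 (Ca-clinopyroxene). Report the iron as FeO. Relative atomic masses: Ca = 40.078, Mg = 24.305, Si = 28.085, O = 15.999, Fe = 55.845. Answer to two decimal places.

21.89 wt%

M((Mg_0.27Fe_0.73)CaSi_2O_6) = 239.571 g/mol; M(FeO) = 71.844 g/mol.
Moles FeO per formula unit = 0.73 Fe ÷ 1 = 0.7300.
FeO fraction = (0.7300 × 71.844) / 239.571 = 52.446/239.571 = 0.2189.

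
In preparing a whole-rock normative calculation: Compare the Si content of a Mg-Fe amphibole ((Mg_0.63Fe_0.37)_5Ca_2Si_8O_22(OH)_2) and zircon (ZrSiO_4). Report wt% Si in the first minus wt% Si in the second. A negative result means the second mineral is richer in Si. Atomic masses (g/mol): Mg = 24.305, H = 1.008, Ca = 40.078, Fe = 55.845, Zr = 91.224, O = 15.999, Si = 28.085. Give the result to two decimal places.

M((Mg_0.63Fe_0.37)_5Ca_2Si_8O_22(OH)_2) = 870.702 g/mol, so wt% Si = 224.680/870.702 × 100 = 25.80%.
M(ZrSiO_4) = 183.305 g/mol, so wt% Si = 28.085/183.305 × 100 = 15.32%.
25.80 − 15.32 = 10.48 pp.

10.48 percentage points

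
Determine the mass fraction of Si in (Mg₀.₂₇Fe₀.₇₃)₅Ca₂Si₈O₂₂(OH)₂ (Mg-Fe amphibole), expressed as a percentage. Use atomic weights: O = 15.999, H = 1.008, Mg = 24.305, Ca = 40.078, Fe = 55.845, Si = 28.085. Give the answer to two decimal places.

24.22 wt%

Molar mass of (Mg₀.₂₇Fe₀.₇₃)₅Ca₂Si₈O₂₂(OH)₂: 1.35×24.305 + 3.65×55.845 + 2×40.078 + 8×28.085 + 24×15.999 + 2×1.008 = 927.474 g/mol.
Mass of Si per formula unit: 8 × 28.085 = 224.680 g.
Weight fraction Si = 224.680 / 927.474 = 0.2422.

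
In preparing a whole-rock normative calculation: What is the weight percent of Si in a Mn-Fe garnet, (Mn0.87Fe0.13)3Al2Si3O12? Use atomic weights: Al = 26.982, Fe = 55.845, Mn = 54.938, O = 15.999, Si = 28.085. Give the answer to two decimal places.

Molar mass of (Mn0.87Fe0.13)3Al2Si3O12: 2.61×54.938 + 0.39×55.845 + 2×26.982 + 3×28.085 + 12×15.999 = 495.375 g/mol.
Mass of Si per formula unit: 3 × 28.085 = 84.255 g.
Weight fraction Si = 84.255 / 495.375 = 0.1701.

17.01 weight percent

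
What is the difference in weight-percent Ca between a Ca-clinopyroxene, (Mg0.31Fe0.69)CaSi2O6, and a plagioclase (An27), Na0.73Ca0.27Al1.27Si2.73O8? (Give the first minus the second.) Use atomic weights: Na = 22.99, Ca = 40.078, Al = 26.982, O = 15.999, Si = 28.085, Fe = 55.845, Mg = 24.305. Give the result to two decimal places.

12.76 percentage points

First mineral: 40.078 g Ca in 238.310 g formula = 16.82 wt% Ca.
Second mineral: 10.821 g Ca in 266.535 g formula = 4.06 wt% Ca.
16.82% − 4.06% gives a difference of 12.76 percentage points.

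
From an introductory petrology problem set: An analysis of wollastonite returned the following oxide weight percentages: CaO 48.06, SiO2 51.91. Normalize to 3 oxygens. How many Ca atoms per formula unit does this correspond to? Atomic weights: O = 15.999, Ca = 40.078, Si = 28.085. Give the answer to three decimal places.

0.995 Ca apfu

48.06 wt% CaO ÷ 56.077 g/mol = 0.85704 mol, giving 0.85704 Ca and 0.85704 O.
51.91 wt% SiO2 ÷ 60.083 g/mol = 0.86397 mol, giving 0.86397 Si and 1.72794 O.
Oxygen sums to 2.58498; scaling by 3/2.58498 = 1.16055 puts the formula on 3 O.
Ca: 0.85704 × 1.16055 = 0.995 atoms per formula unit.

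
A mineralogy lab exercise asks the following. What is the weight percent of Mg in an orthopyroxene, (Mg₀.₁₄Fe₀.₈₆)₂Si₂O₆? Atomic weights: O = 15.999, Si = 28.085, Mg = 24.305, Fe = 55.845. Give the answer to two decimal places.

Formula mass = 0.28·24.305 + 1.72·55.845 + 2·28.085 + 6·15.999 = 255.023 g/mol, of which 6.805 g is Mg.
So Mg makes up 6.805/255.023 = 0.0267 of the mass, i.e. 2.67%.

2.67 mass %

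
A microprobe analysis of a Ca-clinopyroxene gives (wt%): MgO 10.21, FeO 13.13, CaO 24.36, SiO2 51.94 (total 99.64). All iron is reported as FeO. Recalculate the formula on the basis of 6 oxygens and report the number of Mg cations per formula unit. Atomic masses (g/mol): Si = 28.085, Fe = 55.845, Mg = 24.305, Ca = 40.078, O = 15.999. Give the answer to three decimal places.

MgO: 10.21/40.304 = 0.25332 mol → 0.25332 mol Mg, 0.25332 mol O.
FeO: 13.13/71.844 = 0.18276 mol → 0.18276 mol Fe, 0.18276 mol O.
CaO: 24.36/56.077 = 0.43440 mol → 0.43440 mol Ca, 0.43440 mol O.
SiO2: 51.94/60.083 = 0.86447 mol → 0.86447 mol Si, 1.72894 mol O.
Total oxygen = 2.59942 mol. Normalization factor = 6/2.59942 = 2.30821.
Mg per 6 O = 0.25332 × 2.30821 = 0.585.

0.585 Mg apfu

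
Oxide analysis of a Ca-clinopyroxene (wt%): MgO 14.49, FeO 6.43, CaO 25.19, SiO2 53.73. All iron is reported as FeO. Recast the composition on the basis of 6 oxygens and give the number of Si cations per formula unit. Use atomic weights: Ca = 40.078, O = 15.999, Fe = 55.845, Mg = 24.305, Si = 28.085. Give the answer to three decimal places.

1.997 Si apfu

MgO (M=40.304): mol = 0.35952; Mg = 0.35952, O = 0.35952.
FeO (M=71.844): mol = 0.08950; Fe = 0.08950, O = 0.08950.
CaO (M=56.077): mol = 0.44920; Ca = 0.44920, O = 0.44920.
SiO2 (M=60.083): mol = 0.89426; Si = 0.89426, O = 1.78852.
ΣO = 2.68674; factor = 6/ΣO = 2.23319.
Si apfu = 0.89426 × 2.23319 = 1.997.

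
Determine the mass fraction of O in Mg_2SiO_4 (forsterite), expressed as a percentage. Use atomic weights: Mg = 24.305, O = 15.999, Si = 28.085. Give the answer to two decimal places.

Formula mass = 2×24.305 + 1×28.085 + 4×15.999 = 140.691 g/mol, of which 63.996 g is O.
So O makes up 63.996/140.691 = 0.4549 of the mass, i.e. 45.49%.

45.49 weight percent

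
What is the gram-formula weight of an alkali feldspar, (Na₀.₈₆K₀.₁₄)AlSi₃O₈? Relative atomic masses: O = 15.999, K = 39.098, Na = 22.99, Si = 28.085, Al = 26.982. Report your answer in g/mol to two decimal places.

The formula mass is the sum 0.86(22.99) + 0.14(39.098) + 1(26.982) + 3(28.085) + 8(15.999).

264.47 g/mol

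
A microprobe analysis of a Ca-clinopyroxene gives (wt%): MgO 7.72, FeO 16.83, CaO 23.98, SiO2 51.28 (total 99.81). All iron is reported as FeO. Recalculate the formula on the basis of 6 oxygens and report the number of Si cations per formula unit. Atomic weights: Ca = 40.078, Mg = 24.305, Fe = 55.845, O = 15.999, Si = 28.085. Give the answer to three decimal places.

MgO (M=40.304): mol = 0.19154; Mg = 0.19154, O = 0.19154.
FeO (M=71.844): mol = 0.23426; Fe = 0.23426, O = 0.23426.
CaO (M=56.077): mol = 0.42763; Ca = 0.42763, O = 0.42763.
SiO2 (M=60.083): mol = 0.85349; Si = 0.85349, O = 1.70698.
ΣO = 2.56041; factor = 6/ΣO = 2.34337.
Si apfu = 0.85349 × 2.34337 = 2.000.

2.000 Si apfu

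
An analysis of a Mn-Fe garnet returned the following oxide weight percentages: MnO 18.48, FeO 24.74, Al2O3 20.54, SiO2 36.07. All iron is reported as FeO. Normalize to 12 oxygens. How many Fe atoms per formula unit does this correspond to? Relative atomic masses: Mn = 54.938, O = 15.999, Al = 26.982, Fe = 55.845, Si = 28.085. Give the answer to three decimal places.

1.715 Fe apfu

MnO: 18.48/70.937 = 0.26051 mol → 0.26051 mol Mn, 0.26051 mol O.
FeO: 24.74/71.844 = 0.34436 mol → 0.34436 mol Fe, 0.34436 mol O.
Al2O3: 20.54/101.961 = 0.20145 mol → 0.40290 mol Al, 0.60435 mol O.
SiO2: 36.07/60.083 = 0.60034 mol → 0.60034 mol Si, 1.20068 mol O.
Total oxygen = 2.40990 mol. Normalization factor = 12/2.40990 = 4.97946.
Fe per 12 O = 0.34436 × 4.97946 = 1.715.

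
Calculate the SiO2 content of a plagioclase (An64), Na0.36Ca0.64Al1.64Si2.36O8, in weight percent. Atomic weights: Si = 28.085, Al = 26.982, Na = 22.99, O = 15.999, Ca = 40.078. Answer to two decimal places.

52.04 wt%

M(Na0.36Ca0.64Al1.64Si2.36O8) = 272.449 g/mol; M(SiO2) = 60.083 g/mol.
Moles SiO2 per formula unit = 2.36 Si ÷ 1 = 2.3600.
SiO2 fraction = (2.3600 × 60.083) / 272.449 = 141.796/272.449 = 0.5204.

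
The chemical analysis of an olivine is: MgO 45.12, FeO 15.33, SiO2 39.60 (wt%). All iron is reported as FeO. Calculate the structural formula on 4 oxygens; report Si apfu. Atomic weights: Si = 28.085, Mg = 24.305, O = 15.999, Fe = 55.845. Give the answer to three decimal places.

0.994 Si apfu

MgO (M=40.304): mol = 1.11949; Mg = 1.11949, O = 1.11949.
FeO (M=71.844): mol = 0.21338; Fe = 0.21338, O = 0.21338.
SiO2 (M=60.083): mol = 0.65909; Si = 0.65909, O = 1.31818.
ΣO = 2.65105; factor = 4/ΣO = 1.50884.
Si apfu = 0.65909 × 1.50884 = 0.994.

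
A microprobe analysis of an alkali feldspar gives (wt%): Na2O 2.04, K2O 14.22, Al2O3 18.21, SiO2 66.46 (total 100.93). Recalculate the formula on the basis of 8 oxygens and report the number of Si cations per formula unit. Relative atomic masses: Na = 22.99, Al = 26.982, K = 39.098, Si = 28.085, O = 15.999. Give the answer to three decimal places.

Na2O (M=61.979): mol = 0.03291; Na = 0.06582, O = 0.03291.
K2O (M=94.195): mol = 0.15096; K = 0.30192, O = 0.15096.
Al2O3 (M=101.961): mol = 0.17860; Al = 0.35720, O = 0.53580.
SiO2 (M=60.083): mol = 1.10614; Si = 1.10614, O = 2.21228.
ΣO = 2.93195; factor = 8/ΣO = 2.72856.
Si apfu = 1.10614 × 2.72856 = 3.018.

3.018 Si apfu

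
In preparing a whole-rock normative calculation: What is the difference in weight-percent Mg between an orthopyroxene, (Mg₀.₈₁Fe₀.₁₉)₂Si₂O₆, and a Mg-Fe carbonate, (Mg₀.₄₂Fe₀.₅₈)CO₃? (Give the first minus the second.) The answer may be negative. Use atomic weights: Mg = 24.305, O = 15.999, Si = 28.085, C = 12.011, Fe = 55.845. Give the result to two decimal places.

First mineral: 39.374 g Mg in 212.759 g formula = 18.51 wt% Mg.
Second mineral: 10.208 g Mg in 102.606 g formula = 9.95 wt% Mg.
18.51% − 9.95% gives a difference of 8.56 percentage points.

8.56 percentage points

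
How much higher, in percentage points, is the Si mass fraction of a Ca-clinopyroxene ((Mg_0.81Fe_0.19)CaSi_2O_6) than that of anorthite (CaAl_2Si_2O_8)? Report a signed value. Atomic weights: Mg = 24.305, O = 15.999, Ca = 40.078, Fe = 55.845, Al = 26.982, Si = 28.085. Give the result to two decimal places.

Si in (Mg_0.81Fe_0.19)CaSi_2O_6: molar mass 222.540 g/mol; 2×28.085 = 56.170 g → 25.24 wt%.
Si in CaAl_2Si_2O_8: molar mass 278.204 g/mol; 2×28.085 = 56.170 g → 20.19 wt%.
Difference = 25.24 − 20.19 = 5.05 percentage points.

5.05 percentage points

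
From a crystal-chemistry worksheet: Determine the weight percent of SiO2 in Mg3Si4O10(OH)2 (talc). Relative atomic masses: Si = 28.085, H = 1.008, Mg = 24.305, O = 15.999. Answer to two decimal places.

63.37 wt%

M(Mg3Si4O10(OH)2) = 379.259 g/mol; M(SiO2) = 60.083 g/mol.
Moles SiO2 per formula unit = 4 Si ÷ 1 = 4.0000.
SiO2 fraction = (4.0000 × 60.083) / 379.259 = 240.332/379.259 = 0.6337.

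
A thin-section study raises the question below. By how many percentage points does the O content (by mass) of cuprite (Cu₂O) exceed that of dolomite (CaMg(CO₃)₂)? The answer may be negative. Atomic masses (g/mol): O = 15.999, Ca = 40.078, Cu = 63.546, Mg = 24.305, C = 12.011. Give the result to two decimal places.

-40.88 percentage points

M(Cu₂O) = 143.091 g/mol, so wt% O = 15.999/143.091 × 100 = 11.18%.
M(CaMg(CO₃)₂) = 184.399 g/mol, so wt% O = 95.994/184.399 × 100 = 52.06%.
11.18 − 52.06 = -40.88 pp.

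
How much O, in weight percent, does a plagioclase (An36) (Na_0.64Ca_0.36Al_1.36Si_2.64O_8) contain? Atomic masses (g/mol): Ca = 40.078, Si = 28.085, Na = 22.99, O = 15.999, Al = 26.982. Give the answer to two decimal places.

47.76 weight percent

Formula mass = 0.64·22.99 + 0.36·40.078 + 1.36·26.982 + 2.64·28.085 + 8·15.999 = 267.974 g/mol, of which 127.992 g is O.
So O makes up 127.992/267.974 = 0.4776 of the mass, i.e. 47.76%.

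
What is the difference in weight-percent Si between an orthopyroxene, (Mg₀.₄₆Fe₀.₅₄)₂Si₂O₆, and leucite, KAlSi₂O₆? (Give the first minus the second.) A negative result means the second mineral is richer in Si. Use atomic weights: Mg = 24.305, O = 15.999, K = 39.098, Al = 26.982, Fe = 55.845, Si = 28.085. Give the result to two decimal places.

-1.82 percentage points

Si in (Mg₀.₄₆Fe₀.₅₄)₂Si₂O₆: molar mass 234.837 g/mol; 2×28.085 = 56.170 g → 23.92 wt%.
Si in KAlSi₂O₆: molar mass 218.244 g/mol; 2×28.085 = 56.170 g → 25.74 wt%.
Difference = 23.92 − 25.74 = -1.82 percentage points.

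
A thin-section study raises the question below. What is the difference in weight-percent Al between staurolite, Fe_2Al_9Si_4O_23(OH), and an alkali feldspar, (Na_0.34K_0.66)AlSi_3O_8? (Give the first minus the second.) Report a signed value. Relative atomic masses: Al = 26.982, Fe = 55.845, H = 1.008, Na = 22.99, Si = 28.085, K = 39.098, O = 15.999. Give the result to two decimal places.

M(Fe_2Al_9Si_4O_23(OH)) = 851.852 g/mol, so wt% Al = 242.838/851.852 × 100 = 28.51%.
M((Na_0.34K_0.66)AlSi_3O_8) = 272.850 g/mol, so wt% Al = 26.982/272.850 × 100 = 9.89%.
28.51 − 9.89 = 18.62 pp.

18.62 percentage points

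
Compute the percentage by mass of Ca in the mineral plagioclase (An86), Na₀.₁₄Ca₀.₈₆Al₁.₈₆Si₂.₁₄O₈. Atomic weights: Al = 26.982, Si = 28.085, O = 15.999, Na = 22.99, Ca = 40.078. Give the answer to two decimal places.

M(Na₀.₁₄Ca₀.₈₆Al₁.₈₆Si₂.₁₄O₈) = 275.966 g/mol.
Ca contributes 0.86 × 40.078 = 34.467 g per mole.
34.467/275.966 = 0.1249 → 12.49%.

12.49 mass %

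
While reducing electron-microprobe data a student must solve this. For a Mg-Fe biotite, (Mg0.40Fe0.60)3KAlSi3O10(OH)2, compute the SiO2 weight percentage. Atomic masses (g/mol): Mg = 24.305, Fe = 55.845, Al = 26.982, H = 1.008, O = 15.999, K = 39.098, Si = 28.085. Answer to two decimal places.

38.03 wt%

M((Mg0.40Fe0.60)3KAlSi3O10(OH)2) = 474.026 g/mol; M(SiO2) = 60.083 g/mol.
Moles SiO2 per formula unit = 3 Si ÷ 1 = 3.0000.
SiO2 fraction = (3.0000 × 60.083) / 474.026 = 180.249/474.026 = 0.3803.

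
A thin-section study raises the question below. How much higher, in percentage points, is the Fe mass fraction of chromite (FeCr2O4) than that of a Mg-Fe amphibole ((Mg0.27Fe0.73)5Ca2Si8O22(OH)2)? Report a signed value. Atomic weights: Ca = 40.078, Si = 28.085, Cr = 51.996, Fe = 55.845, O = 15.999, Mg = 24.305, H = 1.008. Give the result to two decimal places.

2.97 percentage points

First mineral: 55.845 g Fe in 223.833 g formula = 24.95 wt% Fe.
Second mineral: 203.834 g Fe in 927.474 g formula = 21.98 wt% Fe.
24.95% − 21.98% gives a difference of 2.97 percentage points.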